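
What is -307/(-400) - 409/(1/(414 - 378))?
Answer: -5889293/400 ≈ -14723.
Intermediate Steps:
-307/(-400) - 409/(1/(414 - 378)) = -307*(-1/400) - 409/(1/36) = 307/400 - 409/1/36 = 307/400 - 409*36 = 307/400 - 14724 = -5889293/400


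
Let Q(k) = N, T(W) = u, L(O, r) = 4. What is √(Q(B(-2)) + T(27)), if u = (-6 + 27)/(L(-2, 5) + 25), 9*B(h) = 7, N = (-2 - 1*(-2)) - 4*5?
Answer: I*√16211/29 ≈ 4.3904*I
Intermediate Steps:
N = -20 (N = (-2 + 2) - 20 = 0 - 20 = -20)
B(h) = 7/9 (B(h) = (⅑)*7 = 7/9)
u = 21/29 (u = (-6 + 27)/(4 + 25) = 21/29 ≈ 0.72414)
T(W) = 21/29
Q(k) = -20
√(Q(B(-2)) + T(27)) = √(-20 + 21/29) = √(-559/29) = I*√16211/29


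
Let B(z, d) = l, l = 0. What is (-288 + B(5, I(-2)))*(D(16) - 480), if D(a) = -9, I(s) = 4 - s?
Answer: 140832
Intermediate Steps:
B(z, d) = 0
(-288 + B(5, I(-2)))*(D(16) - 480) = (-288 + 0)*(-9 - 480) = -288*(-489) = 140832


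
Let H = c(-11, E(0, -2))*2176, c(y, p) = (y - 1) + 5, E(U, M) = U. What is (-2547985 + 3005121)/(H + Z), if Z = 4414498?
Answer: 228568/2199633 ≈ 0.10391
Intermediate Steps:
c(y, p) = 4 + y (c(y, p) = (-1 + y) + 5 = 4 + y)
H = -15232 (H = (4 - 11)*2176 = -7*2176 = -15232)
(-2547985 + 3005121)/(H + Z) = (-2547985 + 3005121)/(-15232 + 4414498) = 457136/4399266 = 457136*(1/4399266) = 228568/2199633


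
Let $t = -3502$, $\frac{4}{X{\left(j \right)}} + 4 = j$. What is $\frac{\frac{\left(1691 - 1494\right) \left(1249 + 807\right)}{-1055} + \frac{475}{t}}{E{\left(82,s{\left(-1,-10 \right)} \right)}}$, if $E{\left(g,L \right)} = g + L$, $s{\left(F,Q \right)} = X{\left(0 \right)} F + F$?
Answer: $- \frac{1418923189}{302958020} \approx -4.6836$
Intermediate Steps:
$X{\left(j \right)} = \frac{4}{-4 + j}$
$s{\left(F,Q \right)} = 0$ ($s{\left(F,Q \right)} = \frac{4}{-4 + 0} F + F = \frac{4}{-4} F + F = 4 \left(- \frac{1}{4}\right) F + F = - F + F = 0$)
$E{\left(g,L \right)} = L + g$
$\frac{\frac{\left(1691 - 1494\right) \left(1249 + 807\right)}{-1055} + \frac{475}{t}}{E{\left(82,s{\left(-1,-10 \right)} \right)}} = \frac{\frac{\left(1691 - 1494\right) \left(1249 + 807\right)}{-1055} + \frac{475}{-3502}}{0 + 82} = \frac{197 \cdot 2056 \left(- \frac{1}{1055}\right) + 475 \left(- \frac{1}{3502}\right)}{82} = \left(405032 \left(- \frac{1}{1055}\right) - \frac{475}{3502}\right) \frac{1}{82} = \left(- \frac{405032}{1055} - \frac{475}{3502}\right) \frac{1}{82} = \left(- \frac{1418923189}{3694610}\right) \frac{1}{82} = - \frac{1418923189}{302958020}$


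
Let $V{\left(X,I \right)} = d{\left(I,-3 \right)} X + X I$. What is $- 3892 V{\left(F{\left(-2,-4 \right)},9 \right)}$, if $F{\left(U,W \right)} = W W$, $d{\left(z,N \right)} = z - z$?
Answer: $-560448$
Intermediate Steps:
$d{\left(z,N \right)} = 0$
$F{\left(U,W \right)} = W^{2}$
$V{\left(X,I \right)} = I X$ ($V{\left(X,I \right)} = 0 X + X I = 0 + I X = I X$)
$- 3892 V{\left(F{\left(-2,-4 \right)},9 \right)} = - 3892 \cdot 9 \left(-4\right)^{2} = - 3892 \cdot 9 \cdot 16 = \left(-3892\right) 144 = -560448$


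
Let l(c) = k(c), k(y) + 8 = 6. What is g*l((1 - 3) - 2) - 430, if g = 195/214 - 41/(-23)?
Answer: -1071489/2461 ≈ -435.39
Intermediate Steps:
k(y) = -2 (k(y) = -8 + 6 = -2)
l(c) = -2
g = 13259/4922 (g = 195*(1/214) - 41*(-1/23) = 195/214 + 41/23 = 13259/4922 ≈ 2.6938)
g*l((1 - 3) - 2) - 430 = (13259/4922)*(-2) - 430 = -13259/2461 - 430 = -1071489/2461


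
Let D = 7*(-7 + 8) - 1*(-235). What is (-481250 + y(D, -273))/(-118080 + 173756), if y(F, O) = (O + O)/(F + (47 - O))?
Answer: -135231523/15644956 ≈ -8.6438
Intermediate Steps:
D = 242 (D = 7*1 + 235 = 7 + 235 = 242)
y(F, O) = 2*O/(47 + F - O) (y(F, O) = (2*O)/(47 + F - O) = 2*O/(47 + F - O))
(-481250 + y(D, -273))/(-118080 + 173756) = (-481250 + 2*(-273)/(47 + 242 - 1*(-273)))/(-118080 + 173756) = (-481250 + 2*(-273)/(47 + 242 + 273))/55676 = (-481250 + 2*(-273)/562)*(1/55676) = (-481250 + 2*(-273)*(1/562))*(1/55676) = (-481250 - 273/281)*(1/55676) = -135231523/281*1/55676 = -135231523/15644956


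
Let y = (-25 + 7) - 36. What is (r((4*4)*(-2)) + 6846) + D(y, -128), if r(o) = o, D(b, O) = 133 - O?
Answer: 7075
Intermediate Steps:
y = -54 (y = -18 - 36 = -54)
(r((4*4)*(-2)) + 6846) + D(y, -128) = ((4*4)*(-2) + 6846) + (133 - 1*(-128)) = (16*(-2) + 6846) + (133 + 128) = (-32 + 6846) + 261 = 6814 + 261 = 7075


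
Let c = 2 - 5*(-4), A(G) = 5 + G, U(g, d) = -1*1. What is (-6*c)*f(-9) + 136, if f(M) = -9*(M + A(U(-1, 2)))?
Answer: -5804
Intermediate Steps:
U(g, d) = -1
c = 22 (c = 2 + 20 = 22)
f(M) = -36 - 9*M (f(M) = -9*(M + (5 - 1)) = -9*(M + 4) = -9*(4 + M) = -36 - 9*M)
(-6*c)*f(-9) + 136 = (-6*22)*(-36 - 9*(-9)) + 136 = -132*(-36 + 81) + 136 = -132*45 + 136 = -5940 + 136 = -5804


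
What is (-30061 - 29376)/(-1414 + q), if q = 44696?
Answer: -59437/43282 ≈ -1.3732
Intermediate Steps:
(-30061 - 29376)/(-1414 + q) = (-30061 - 29376)/(-1414 + 44696) = -59437/43282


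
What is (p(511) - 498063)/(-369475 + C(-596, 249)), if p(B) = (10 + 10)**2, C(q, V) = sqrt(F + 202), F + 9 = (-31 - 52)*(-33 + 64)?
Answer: 36774807385/27302355601 + 995326*I*sqrt(595)/136511778005 ≈ 1.3469 + 0.00017785*I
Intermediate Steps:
F = -2582 (F = -9 + (-31 - 52)*(-33 + 64) = -9 - 83*31 = -9 - 2573 = -2582)
C(q, V) = 2*I*sqrt(595) (C(q, V) = sqrt(-2582 + 202) = sqrt(-2380) = 2*I*sqrt(595))
p(B) = 400 (p(B) = 20**2 = 400)
(p(511) - 498063)/(-369475 + C(-596, 249)) = (400 - 498063)/(-369475 + 2*I*sqrt(595)) = -497663/(-369475 + 2*I*sqrt(595))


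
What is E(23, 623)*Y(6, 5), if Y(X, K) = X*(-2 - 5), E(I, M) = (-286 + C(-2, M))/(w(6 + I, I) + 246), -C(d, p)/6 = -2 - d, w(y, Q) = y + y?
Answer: 3003/76 ≈ 39.513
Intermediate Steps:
w(y, Q) = 2*y
C(d, p) = 12 + 6*d (C(d, p) = -6*(-2 - d) = 12 + 6*d)
E(I, M) = -286/(258 + 2*I) (E(I, M) = (-286 + (12 + 6*(-2)))/(2*(6 + I) + 246) = (-286 + (12 - 12))/((12 + 2*I) + 246) = (-286 + 0)/(258 + 2*I) = -286/(258 + 2*I))
Y(X, K) = -7*X (Y(X, K) = X*(-7) = -7*X)
E(23, 623)*Y(6, 5) = (-143/(129 + 23))*(-7*6) = -143/152*(-42) = 3003/76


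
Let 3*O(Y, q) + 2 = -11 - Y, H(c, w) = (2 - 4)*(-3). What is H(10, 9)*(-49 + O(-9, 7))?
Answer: -302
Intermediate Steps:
H(c, w) = 6 (H(c, w) = -2*(-3) = 6)
O(Y, q) = -13/3 - Y/3 (O(Y, q) = -⅔ + (-11 - Y)/3 = -⅔ + (-11/3 - Y/3) = -13/3 - Y/3)
H(10, 9)*(-49 + O(-9, 7)) = 6*(-49 + (-13/3 - ⅓*(-9))) = 6*(-49 + (-13/3 + 3)) = 6*(-49 - 4/3) = 6*(-151/3) = -302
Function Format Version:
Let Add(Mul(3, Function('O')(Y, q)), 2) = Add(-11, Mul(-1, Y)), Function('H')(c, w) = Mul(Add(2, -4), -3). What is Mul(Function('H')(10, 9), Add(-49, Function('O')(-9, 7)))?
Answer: -302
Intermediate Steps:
Function('H')(c, w) = 6 (Function('H')(c, w) = Mul(-2, -3) = 6)
Function('O')(Y, q) = Add(Rational(-13, 3), Mul(Rational(-1, 3), Y)) (Function('O')(Y, q) = Add(Rational(-2, 3), Mul(Rational(1, 3), Add(-11, Mul(-1, Y)))) = Add(Rational(-2, 3), Add(Rational(-11, 3), Mul(Rational(-1, 3), Y))) = Add(Rational(-13, 3), Mul(Rational(-1, 3), Y)))
Mul(Function('H')(10, 9), Add(-49, Function('O')(-9, 7))) = Mul(6, Add(-49, Add(Rational(-13, 3), Mul(Rational(-1, 3), -9)))) = Mul(6, Add(-49, Add(Rational(-13, 3), 3))) = Mul(6, Add(-49, Rational(-4, 3))) = Mul(6, Rational(-151, 3)) = -302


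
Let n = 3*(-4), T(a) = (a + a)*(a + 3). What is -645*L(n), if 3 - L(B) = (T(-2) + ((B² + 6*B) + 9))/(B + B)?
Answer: -32035/8 ≈ -4004.4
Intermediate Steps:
T(a) = 2*a*(3 + a) (T(a) = (2*a)*(3 + a) = 2*a*(3 + a))
n = -12
L(B) = 3 - (5 + B² + 6*B)/(2*B) (L(B) = 3 - (2*(-2)*(3 - 2) + ((B² + 6*B) + 9))/(B + B) = 3 - (2*(-2)*1 + (9 + B² + 6*B))/(2*B) = 3 - (-4 + (9 + B² + 6*B))*1/(2*B) = 3 - (5 + B² + 6*B)*1/(2*B) = 3 - (5 + B² + 6*B)/(2*B))
-645*L(n) = -645*(-5 - 1*(-12)²)/(2*(-12)) = -645*(-1)*(-5 - 1*144)/(2*12) = -645*(-1)*(-5 - 144)/(2*12) = -645*(-1)*(-149)/(2*12) = -645*149/24 = -32035/8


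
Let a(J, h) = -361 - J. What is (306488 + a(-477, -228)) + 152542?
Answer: 459146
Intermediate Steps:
(306488 + a(-477, -228)) + 152542 = (306488 + (-361 - 1*(-477))) + 152542 = (306488 + (-361 + 477)) + 152542 = (306488 + 116) + 152542 = 306604 + 152542 = 459146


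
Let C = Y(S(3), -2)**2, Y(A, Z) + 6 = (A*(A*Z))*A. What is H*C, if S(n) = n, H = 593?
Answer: 2134800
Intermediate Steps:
Y(A, Z) = -6 + Z*A**3 (Y(A, Z) = -6 + (A*(A*Z))*A = -6 + (Z*A**2)*A = -6 + Z*A**3)
C = 3600 (C = (-6 - 2*3**3)**2 = (-6 - 2*27)**2 = (-6 - 54)**2 = (-60)**2 = 3600)
H*C = 593*3600 = 2134800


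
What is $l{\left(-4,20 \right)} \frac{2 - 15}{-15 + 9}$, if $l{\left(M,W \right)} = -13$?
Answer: $- \frac{169}{6} \approx -28.167$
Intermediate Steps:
$l{\left(-4,20 \right)} \frac{2 - 15}{-15 + 9} = - 13 \frac{2 - 15}{-15 + 9} = - 13 \left(- \frac{13}{-6}\right) = - 13 \left(\left(-13\right) \left(- \frac{1}{6}\right)\right) = \left(-13\right) \frac{13}{6} = - \frac{169}{6}$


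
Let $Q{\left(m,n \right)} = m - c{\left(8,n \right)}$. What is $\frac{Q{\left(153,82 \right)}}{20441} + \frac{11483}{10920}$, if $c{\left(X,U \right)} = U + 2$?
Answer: $\frac{235477483}{223215720} \approx 1.0549$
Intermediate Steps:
$c{\left(X,U \right)} = 2 + U$
$Q{\left(m,n \right)} = -2 + m - n$ ($Q{\left(m,n \right)} = m - \left(2 + n\right) = -2 + m - n$)
$\frac{Q{\left(153,82 \right)}}{20441} + \frac{11483}{10920} = \frac{-2 + 153 - 82}{20441} + \frac{11483}{10920} = \left(-2 + 153 - 82\right) \frac{1}{20441} + 11483 \cdot \frac{1}{10920} = 69 \cdot \frac{1}{20441} + \frac{11483}{10920} = \frac{69}{20441} + \frac{11483}{10920} = \frac{235477483}{223215720}$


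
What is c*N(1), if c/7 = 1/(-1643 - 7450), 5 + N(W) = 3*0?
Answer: 5/1299 ≈ 0.0038491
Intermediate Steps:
N(W) = -5 (N(W) = -5 + 3*0 = -5 + 0 = -5)
c = -1/1299 (c = 7/(-1643 - 7450) = 7/(-9093) = 7*(-1/9093) = -1/1299 ≈ -0.00076982)
c*N(1) = -1/1299*(-5) = 5/1299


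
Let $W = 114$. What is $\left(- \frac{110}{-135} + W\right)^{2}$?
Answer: $\frac{9610000}{729} \approx 13182.0$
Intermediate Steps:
$\left(- \frac{110}{-135} + W\right)^{2} = \left(- \frac{110}{-135} + 114\right)^{2} = \left(\left(-110\right) \left(- \frac{1}{135}\right) + 114\right)^{2} = \left(\frac{22}{27} + 114\right)^{2} = \left(\frac{3100}{27}\right)^{2} = \frac{9610000}{729}$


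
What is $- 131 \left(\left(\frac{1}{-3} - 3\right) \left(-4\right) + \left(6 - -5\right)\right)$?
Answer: $- \frac{9563}{3} \approx -3187.7$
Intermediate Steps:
$- 131 \left(\left(\frac{1}{-3} - 3\right) \left(-4\right) + \left(6 - -5\right)\right) = - 131 \left(\left(- \frac{1}{3} - 3\right) \left(-4\right) + \left(6 + 5\right)\right) = - 131 \left(\left(- \frac{10}{3}\right) \left(-4\right) + 11\right) = - 131 \left(\frac{40}{3} + 11\right) = \left(-131\right) \frac{73}{3} = - \frac{9563}{3}$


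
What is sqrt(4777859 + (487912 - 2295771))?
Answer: 300*sqrt(33) ≈ 1723.4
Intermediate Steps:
sqrt(4777859 + (487912 - 2295771)) = sqrt(4777859 - 1807859) = sqrt(2970000) = 300*sqrt(33)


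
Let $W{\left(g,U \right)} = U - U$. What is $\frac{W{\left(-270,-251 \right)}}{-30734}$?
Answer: $0$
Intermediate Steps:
$W{\left(g,U \right)} = 0$
$\frac{W{\left(-270,-251 \right)}}{-30734} = \frac{0}{-30734} = 0 \left(- \frac{1}{30734}\right) = 0$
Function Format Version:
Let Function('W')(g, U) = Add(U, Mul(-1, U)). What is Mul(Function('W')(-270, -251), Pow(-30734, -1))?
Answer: 0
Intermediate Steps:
Function('W')(g, U) = 0
Mul(Function('W')(-270, -251), Pow(-30734, -1)) = Mul(0, Pow(-30734, -1)) = Mul(0, Rational(-1, 30734)) = 0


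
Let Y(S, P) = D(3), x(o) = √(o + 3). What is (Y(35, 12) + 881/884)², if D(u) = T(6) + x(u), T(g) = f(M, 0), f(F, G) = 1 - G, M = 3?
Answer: 7803961/781456 + 1765*√6/442 ≈ 19.768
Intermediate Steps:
T(g) = 1 (T(g) = 1 - 1*0 = 1 + 0 = 1)
x(o) = √(3 + o)
D(u) = 1 + √(3 + u)
Y(S, P) = 1 + √6 (Y(S, P) = 1 + √(3 + 3) = 1 + √6)
(Y(35, 12) + 881/884)² = ((1 + √6) + 881/884)² = (1765/884 + √6)²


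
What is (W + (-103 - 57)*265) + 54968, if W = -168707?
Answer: -156139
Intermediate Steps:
(W + (-103 - 57)*265) + 54968 = (-168707 + (-103 - 57)*265) + 54968 = (-168707 - 160*265) + 54968 = (-168707 - 42400) + 54968 = -211107 + 54968 = -156139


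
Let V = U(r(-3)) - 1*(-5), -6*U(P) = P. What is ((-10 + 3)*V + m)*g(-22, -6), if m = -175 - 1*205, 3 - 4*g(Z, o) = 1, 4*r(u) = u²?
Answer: -3299/16 ≈ -206.19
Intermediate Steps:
r(u) = u²/4
g(Z, o) = ½ (g(Z, o) = ¾ - ¼*1 = ¾ - ¼ = ½)
U(P) = -P/6
m = -380 (m = -175 - 205 = -380)
V = 37/8 (V = -(-3)²/24 - 1*(-5) = -9/24 + 5 = -⅙*9/4 + 5 = -3/8 + 5 = 37/8 ≈ 4.6250)
((-10 + 3)*V + m)*g(-22, -6) = ((-10 + 3)*(37/8) - 380)*(½) = (-7*37/8 - 380)*(½) = (-259/8 - 380)*(½) = -3299/8*½ = -3299/16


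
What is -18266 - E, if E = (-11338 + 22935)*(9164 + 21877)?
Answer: -360000743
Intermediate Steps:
E = 359982477 (E = 11597*31041 = 359982477)
-18266 - E = -18266 - 1*359982477 = -18266 - 359982477 = -360000743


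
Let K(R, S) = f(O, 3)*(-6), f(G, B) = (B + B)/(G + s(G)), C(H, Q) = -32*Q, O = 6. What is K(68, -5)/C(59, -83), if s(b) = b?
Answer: -3/2656 ≈ -0.0011295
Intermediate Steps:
f(G, B) = B/G (f(G, B) = (B + B)/(G + G) = (2*B)/((2*G)) = (2*B)*(1/(2*G)) = B/G)
K(R, S) = -3 (K(R, S) = (3/6)*(-6) = (3*(⅙))*(-6) = (½)*(-6) = -3)
K(68, -5)/C(59, -83) = -3/((-32*(-83))) = -3/2656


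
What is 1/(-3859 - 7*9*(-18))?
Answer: -1/2725 ≈ -0.00036697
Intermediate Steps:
1/(-3859 - 7*9*(-18)) = 1/(-3859 - 63*(-18)) = 1/(-3859 + 1134) = 1/(-2725) = -1/2725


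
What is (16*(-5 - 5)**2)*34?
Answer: 54400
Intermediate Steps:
(16*(-5 - 5)**2)*34 = (16*(-10)**2)*34 = (16*100)*34 = 1600*34 = 54400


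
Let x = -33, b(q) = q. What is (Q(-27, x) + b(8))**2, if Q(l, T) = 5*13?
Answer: 5329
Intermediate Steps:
Q(l, T) = 65
(Q(-27, x) + b(8))**2 = (65 + 8)**2 = 73**2 = 5329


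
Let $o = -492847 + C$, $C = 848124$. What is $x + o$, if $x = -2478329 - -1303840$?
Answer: $-819212$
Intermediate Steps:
$o = 355277$ ($o = -492847 + 848124 = 355277$)
$x = -1174489$ ($x = -2478329 + 1303840 = -1174489$)
$x + o = -1174489 + 355277 = -819212$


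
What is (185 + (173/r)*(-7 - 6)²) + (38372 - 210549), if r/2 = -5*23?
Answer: -39587397/230 ≈ -1.7212e+5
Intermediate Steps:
r = -230 (r = 2*(-5*23) = 2*(-115) = -230)
(185 + (173/r)*(-7 - 6)²) + (38372 - 210549) = (185 + (173/(-230))*(-7 - 6)²) + (38372 - 210549) = (185 + (173*(-1/230))*(-13)²) - 172177 = (185 - 173/230*169) - 172177 = (185 - 29237/230) - 172177 = 13313/230 - 172177 = -39587397/230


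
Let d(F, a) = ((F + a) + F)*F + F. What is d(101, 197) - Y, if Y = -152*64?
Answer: 50128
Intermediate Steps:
d(F, a) = F + F*(a + 2*F) (d(F, a) = (a + 2*F)*F + F = F*(a + 2*F) + F = F + F*(a + 2*F))
Y = -9728
d(101, 197) - Y = 101*(1 + 197 + 2*101) - 1*(-9728) = 101*(1 + 197 + 202) + 9728 = 101*400 + 9728 = 40400 + 9728 = 50128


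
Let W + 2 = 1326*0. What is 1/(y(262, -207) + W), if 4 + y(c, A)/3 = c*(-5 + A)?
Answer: -1/166646 ≈ -6.0007e-6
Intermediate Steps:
W = -2 (W = -2 + 1326*0 = -2 + 0 = -2)
y(c, A) = -12 + 3*c*(-5 + A) (y(c, A) = -12 + 3*(c*(-5 + A)) = -12 + 3*c*(-5 + A))
1/(y(262, -207) + W) = 1/((-12 - 15*262 + 3*(-207)*262) - 2) = 1/((-12 - 3930 - 162702) - 2) = 1/(-166644 - 2) = 1/(-166646) = -1/166646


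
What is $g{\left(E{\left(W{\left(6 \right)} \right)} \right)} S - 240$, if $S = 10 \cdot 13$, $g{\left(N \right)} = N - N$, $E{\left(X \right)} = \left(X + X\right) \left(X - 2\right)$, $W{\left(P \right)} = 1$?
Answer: $-240$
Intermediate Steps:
$E{\left(X \right)} = 2 X \left(-2 + X\right)$
$g{\left(N \right)} = 0$
$S = 130$
$g{\left(E{\left(W{\left(6 \right)} \right)} \right)} S - 240 = 0 \cdot 130 - 240 = 0 - 240 = -240$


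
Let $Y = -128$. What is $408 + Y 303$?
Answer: $-38376$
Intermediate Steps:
$408 + Y 303 = 408 - 38784 = -38376$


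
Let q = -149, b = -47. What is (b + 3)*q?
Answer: 6556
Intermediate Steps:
(b + 3)*q = (-47 + 3)*(-149) = -44*(-149) = 6556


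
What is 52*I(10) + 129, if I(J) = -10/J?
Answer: 77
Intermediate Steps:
52*I(10) + 129 = 52*(-10/10) + 129 = 52*(-10*⅒) + 129 = 52*(-1) + 129 = -52 + 129 = 77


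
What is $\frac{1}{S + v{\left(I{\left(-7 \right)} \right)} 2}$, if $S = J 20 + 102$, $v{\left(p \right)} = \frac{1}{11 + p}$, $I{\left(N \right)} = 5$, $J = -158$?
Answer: $- \frac{8}{24463} \approx -0.00032702$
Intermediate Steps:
$S = -3058$ ($S = \left(-158\right) 20 + 102 = -3160 + 102 = -3058$)
$\frac{1}{S + v{\left(I{\left(-7 \right)} \right)} 2} = \frac{1}{-3058 + \frac{1}{11 + 5} \cdot 2} = \frac{1}{-3058 + \frac{1}{16} \cdot 2} = \frac{1}{-3058 + \frac{1}{8}} = \frac{1}{- \frac{24463}{8}} = - \frac{8}{24463}$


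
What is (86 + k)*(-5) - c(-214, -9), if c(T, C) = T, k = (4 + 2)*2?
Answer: -276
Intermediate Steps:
k = 12 (k = 6*2 = 12)
(86 + k)*(-5) - c(-214, -9) = (86 + 12)*(-5) - 1*(-214) = 98*(-5) + 214 = -490 + 214 = -276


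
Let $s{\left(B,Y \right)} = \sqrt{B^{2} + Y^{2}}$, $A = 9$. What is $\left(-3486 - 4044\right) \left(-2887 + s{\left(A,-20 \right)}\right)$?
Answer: $21739110 - 7530 \sqrt{481} \approx 2.1574 \cdot 10^{7}$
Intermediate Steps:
$\left(-3486 - 4044\right) \left(-2887 + s{\left(A,-20 \right)}\right) = \left(-3486 - 4044\right) \left(-2887 + \sqrt{9^{2} + \left(-20\right)^{2}}\right) = - 7530 \left(-2887 + \sqrt{81 + 400}\right) = - 7530 \left(-2887 + \sqrt{481}\right) = 21739110 - 7530 \sqrt{481}$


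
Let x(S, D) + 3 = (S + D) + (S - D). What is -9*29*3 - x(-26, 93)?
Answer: -728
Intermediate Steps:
x(S, D) = -3 + 2*S (x(S, D) = -3 + ((S + D) + (S - D)) = -3 + ((D + S) + (S - D)) = -3 + 2*S)
-9*29*3 - x(-26, 93) = -9*29*3 - (-3 + 2*(-26)) = -261*3 - (-3 - 52) = -783 - 1*(-55) = -783 + 55 = -728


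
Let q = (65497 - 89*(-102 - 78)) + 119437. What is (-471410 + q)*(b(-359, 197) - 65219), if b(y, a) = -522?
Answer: 17780047896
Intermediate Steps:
q = 200954 (q = (65497 - 89*(-180)) + 119437 = (65497 + 16020) + 119437 = 81517 + 119437 = 200954)
(-471410 + q)*(b(-359, 197) - 65219) = (-471410 + 200954)*(-522 - 65219) = -270456*(-65741) = 17780047896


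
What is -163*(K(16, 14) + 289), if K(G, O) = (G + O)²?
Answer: -193807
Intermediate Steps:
-163*(K(16, 14) + 289) = -163*((16 + 14)² + 289) = -163*(30² + 289) = -163*(900 + 289) = -163*1189 = -193807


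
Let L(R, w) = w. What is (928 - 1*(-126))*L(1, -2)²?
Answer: 4216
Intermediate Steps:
(928 - 1*(-126))*L(1, -2)² = (928 - 1*(-126))*(-2)² = (928 + 126)*4 = 1054*4 = 4216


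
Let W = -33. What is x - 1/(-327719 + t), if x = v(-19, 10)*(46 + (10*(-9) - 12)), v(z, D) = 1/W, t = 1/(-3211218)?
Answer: 58933226467802/34728446007519 ≈ 1.6970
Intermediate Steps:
t = -1/3211218 ≈ -3.1141e-7
v(z, D) = -1/33 (v(z, D) = 1/(-33) = -1/33)
x = 56/33 (x = -(46 + (10*(-9) - 12))/33 = -(46 + (-90 - 12))/33 = -(46 - 102)/33 = -1/33*(-56) = 56/33 ≈ 1.6970)
x - 1/(-327719 + t) = 56/33 - 1/(-327719 - 1/3211218) = 56/33 - 1/(-1052377151743/3211218) = 56/33 - 1*(-3211218/1052377151743) = 56/33 + 3211218/1052377151743 = 58933226467802/34728446007519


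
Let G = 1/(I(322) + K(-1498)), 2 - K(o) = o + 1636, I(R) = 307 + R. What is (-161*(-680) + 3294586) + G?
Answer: 1678204539/493 ≈ 3.4041e+6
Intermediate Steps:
K(o) = -1634 - o (K(o) = 2 - (o + 1636) = 2 - (1636 + o) = 2 + (-1636 - o) = -1634 - o)
G = 1/493 (G = 1/((307 + 322) + (-1634 - 1*(-1498))) = 1/(629 + (-1634 + 1498)) = 1/(629 - 136) = 1/493 ≈ 0.0020284)
(-161*(-680) + 3294586) + G = (-161*(-680) + 3294586) + 1/493 = (109480 + 3294586) + 1/493 = 3404066 + 1/493 = 1678204539/493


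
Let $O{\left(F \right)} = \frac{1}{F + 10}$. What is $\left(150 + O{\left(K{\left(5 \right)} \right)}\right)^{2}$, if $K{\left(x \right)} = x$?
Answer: $\frac{5067001}{225} \approx 22520.0$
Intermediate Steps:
$O{\left(F \right)} = \frac{1}{10 + F}$
$\left(150 + O{\left(K{\left(5 \right)} \right)}\right)^{2} = \left(150 + \frac{1}{10 + 5}\right)^{2} = \left(150 + \frac{1}{15}\right)^{2} = \left(\frac{2251}{15}\right)^{2} = \frac{5067001}{225}$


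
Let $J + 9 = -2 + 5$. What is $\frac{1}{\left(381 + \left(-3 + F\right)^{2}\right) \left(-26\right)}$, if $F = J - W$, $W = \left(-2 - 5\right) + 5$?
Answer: $- \frac{1}{11180} \approx -8.9445 \cdot 10^{-5}$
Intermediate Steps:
$W = -2$ ($W = -7 + 5 = -2$)
$J = -6$ ($J = -9 + \left(-2 + 5\right) = -9 + 3 = -6$)
$F = -4$ ($F = -6 - -2 = -6 + 2 = -4$)
$\frac{1}{\left(381 + \left(-3 + F\right)^{2}\right) \left(-26\right)} = \frac{1}{\left(381 + \left(-3 - 4\right)^{2}\right) \left(-26\right)} = \frac{1}{381 + \left(-7\right)^{2}} \left(- \frac{1}{26}\right) = \frac{1}{381 + 49} \left(- \frac{1}{26}\right) = \frac{1}{430} \left(- \frac{1}{26}\right) = - \frac{1}{11180}$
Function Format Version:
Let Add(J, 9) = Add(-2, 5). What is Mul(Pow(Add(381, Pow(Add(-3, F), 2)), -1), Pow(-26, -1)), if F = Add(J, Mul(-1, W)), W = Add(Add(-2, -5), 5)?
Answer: Rational(-1, 11180) ≈ -8.9445e-5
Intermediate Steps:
W = -2 (W = Add(-7, 5) = -2)
J = -6 (J = Add(-9, Add(-2, 5)) = Add(-9, 3) = -6)
F = -4 (F = Add(-6, Mul(-1, -2)) = Add(-6, 2) = -4)
Mul(Pow(Add(381, Pow(Add(-3, F), 2)), -1), Pow(-26, -1)) = Mul(Pow(Add(381, Pow(Add(-3, -4), 2)), -1), Pow(-26, -1)) = Mul(Pow(Add(381, Pow(-7, 2)), -1), Rational(-1, 26)) = Mul(Pow(Add(381, 49), -1), Rational(-1, 26)) = Mul(Pow(430, -1), Rational(-1, 26)) = Mul(Rational(1, 430), Rational(-1, 26)) = Rational(-1, 11180)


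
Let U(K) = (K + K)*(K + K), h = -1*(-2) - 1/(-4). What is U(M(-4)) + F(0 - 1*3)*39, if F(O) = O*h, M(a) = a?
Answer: -797/4 ≈ -199.25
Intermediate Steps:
h = 9/4 (h = 2 - 1*(-1/4) = 2 + 1/4 = 9/4 ≈ 2.2500)
U(K) = 4*K**2 (U(K) = (2*K)*(2*K) = 4*K**2)
F(O) = 9*O/4 (F(O) = O*(9/4) = 9*O/4)
U(M(-4)) + F(0 - 1*3)*39 = 4*(-4)**2 + (9*(0 - 1*3)/4)*39 = 4*16 + (9*(0 - 3)/4)*39 = 64 + ((9/4)*(-3))*39 = 64 - 27/4*39 = 64 - 1053/4 = -797/4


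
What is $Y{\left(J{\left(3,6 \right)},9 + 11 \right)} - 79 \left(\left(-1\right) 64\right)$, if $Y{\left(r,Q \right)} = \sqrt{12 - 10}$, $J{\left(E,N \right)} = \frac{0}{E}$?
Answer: $5056 + \sqrt{2} \approx 5057.4$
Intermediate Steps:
$J{\left(E,N \right)} = 0$
$Y{\left(r,Q \right)} = \sqrt{2}$
$Y{\left(J{\left(3,6 \right)},9 + 11 \right)} - 79 \left(\left(-1\right) 64\right) = \sqrt{2} - 79 \left(\left(-1\right) 64\right) = \sqrt{2} - -5056 = \sqrt{2} + 5056 = 5056 + \sqrt{2}$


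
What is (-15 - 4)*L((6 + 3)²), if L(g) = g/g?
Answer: -19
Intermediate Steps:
L(g) = 1
(-15 - 4)*L((6 + 3)²) = (-15 - 4)*1 = -19*1 = -19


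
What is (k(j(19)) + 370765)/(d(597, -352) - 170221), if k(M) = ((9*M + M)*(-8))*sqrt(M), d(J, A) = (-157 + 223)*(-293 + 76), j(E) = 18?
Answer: -370765/184543 + 4320*sqrt(2)/184543 ≈ -1.9760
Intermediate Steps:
d(J, A) = -14322 (d(J, A) = 66*(-217) = -14322)
k(M) = -80*M**(3/2) (k(M) = ((10*M)*(-8))*sqrt(M) = (-80*M)*sqrt(M) = -80*M**(3/2))
(k(j(19)) + 370765)/(d(597, -352) - 170221) = (-4320*sqrt(2) + 370765)/(-14322 - 170221) = (-4320*sqrt(2) + 370765)/(-184543) = (-4320*sqrt(2) + 370765)*(-1/184543) = (370765 - 4320*sqrt(2))*(-1/184543) = -370765/184543 + 4320*sqrt(2)/184543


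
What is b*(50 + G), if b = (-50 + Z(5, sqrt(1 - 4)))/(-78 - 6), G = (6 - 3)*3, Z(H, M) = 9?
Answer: 2419/84 ≈ 28.798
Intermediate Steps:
G = 9 (G = 3*3 = 9)
b = 41/84 (b = (-50 + 9)/(-78 - 6) = -41/(-84) = -41*(-1/84) = 41/84 ≈ 0.48810)
b*(50 + G) = 41*(50 + 9)/84 = (41/84)*59 = 2419/84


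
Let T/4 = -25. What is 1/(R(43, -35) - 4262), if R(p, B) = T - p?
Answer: -1/4405 ≈ -0.00022701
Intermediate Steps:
T = -100 (T = 4*(-25) = -100)
R(p, B) = -100 - p
1/(R(43, -35) - 4262) = 1/((-100 - 1*43) - 4262) = 1/((-100 - 43) - 4262) = 1/(-143 - 4262) = 1/(-4405) = -1/4405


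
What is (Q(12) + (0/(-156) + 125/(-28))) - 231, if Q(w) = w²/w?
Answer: -6257/28 ≈ -223.46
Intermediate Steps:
Q(w) = w
(Q(12) + (0/(-156) + 125/(-28))) - 231 = (12 + (0/(-156) + 125/(-28))) - 231 = (12 + (0*(-1/156) + 125*(-1/28))) - 231 = (12 + (0 - 125/28)) - 231 = (12 - 125/28) - 231 = 211/28 - 231 = -6257/28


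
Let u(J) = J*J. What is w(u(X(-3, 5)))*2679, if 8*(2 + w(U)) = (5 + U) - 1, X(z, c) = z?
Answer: -8037/8 ≈ -1004.6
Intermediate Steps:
u(J) = J²
w(U) = -3/2 + U/8 (w(U) = -2 + ((5 + U) - 1)/8 = -2 + (4 + U)/8 = -2 + (½ + U/8) = -3/2 + U/8)
w(u(X(-3, 5)))*2679 = (-3/2 + (⅛)*(-3)²)*2679 = (-3/2 + (⅛)*9)*2679 = (-3/2 + 9/8)*2679 = -3/8*2679 = -8037/8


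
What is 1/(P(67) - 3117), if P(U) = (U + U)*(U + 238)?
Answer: 1/37753 ≈ 2.6488e-5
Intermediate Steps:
P(U) = 2*U*(238 + U) (P(U) = (2*U)*(238 + U) = 2*U*(238 + U))
1/(P(67) - 3117) = 1/(2*67*(238 + 67) - 3117) = 1/(2*67*305 - 3117) = 1/(40870 - 3117) = 1/37753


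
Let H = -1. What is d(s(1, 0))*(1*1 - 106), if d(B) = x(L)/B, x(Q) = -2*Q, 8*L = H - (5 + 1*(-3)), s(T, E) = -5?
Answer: 63/4 ≈ 15.750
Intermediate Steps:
L = -3/8 (L = (-1 - (5 + 1*(-3)))/8 = (-1 - (5 - 3))/8 = (-1 - 1*2)/8 = (-1 - 2)/8 = (⅛)*(-3) = -3/8 ≈ -0.37500)
d(B) = 3/(4*B) (d(B) = (-2*(-3/8))/B = 3/(4*B))
d(s(1, 0))*(1*1 - 106) = ((¾)/(-5))*(1*1 - 106) = ((¾)*(-⅕))*(1 - 106) = -3/20*(-105) = 63/4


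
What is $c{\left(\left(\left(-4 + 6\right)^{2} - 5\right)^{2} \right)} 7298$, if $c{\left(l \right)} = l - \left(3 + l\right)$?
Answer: $-21894$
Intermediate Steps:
$c{\left(l \right)} = -3$ ($c{\left(l \right)} = l - \left(3 + l\right) = -3$)
$c{\left(\left(\left(-4 + 6\right)^{2} - 5\right)^{2} \right)} 7298 = \left(-3\right) 7298 = -21894$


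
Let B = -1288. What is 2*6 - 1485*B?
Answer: 1912692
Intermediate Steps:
2*6 - 1485*B = 2*6 - 1485*(-1288) = 12 + 1912680 = 1912692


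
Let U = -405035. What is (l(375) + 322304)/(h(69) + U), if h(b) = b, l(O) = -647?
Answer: -321657/404966 ≈ -0.79428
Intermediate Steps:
(l(375) + 322304)/(h(69) + U) = (-647 + 322304)/(69 - 405035) = 321657/(-404966) = 321657*(-1/404966) = -321657/404966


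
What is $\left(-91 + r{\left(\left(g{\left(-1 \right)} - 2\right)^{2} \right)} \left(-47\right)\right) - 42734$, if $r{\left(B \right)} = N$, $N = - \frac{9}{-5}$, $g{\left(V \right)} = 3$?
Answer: $- \frac{214548}{5} \approx -42910.0$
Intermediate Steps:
$N = \frac{9}{5}$ ($N = \left(-9\right) \left(- \frac{1}{5}\right) = \frac{9}{5} \approx 1.8$)
$r{\left(B \right)} = \frac{9}{5}$
$\left(-91 + r{\left(\left(g{\left(-1 \right)} - 2\right)^{2} \right)} \left(-47\right)\right) - 42734 = \left(-91 + \frac{9}{5} \left(-47\right)\right) - 42734 = \left(-91 - \frac{423}{5}\right) - 42734 = - \frac{878}{5} - 42734 = - \frac{214548}{5}$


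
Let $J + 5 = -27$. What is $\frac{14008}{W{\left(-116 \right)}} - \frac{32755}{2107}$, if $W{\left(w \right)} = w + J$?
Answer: $- \frac{8590649}{77959} \approx -110.19$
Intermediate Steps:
$J = -32$ ($J = -5 - 27 = -32$)
$W{\left(w \right)} = -32 + w$ ($W{\left(w \right)} = w - 32 = -32 + w$)
$\frac{14008}{W{\left(-116 \right)}} - \frac{32755}{2107} = \frac{14008}{-32 - 116} - \frac{32755}{2107} = \frac{14008}{-148} - \frac{32755}{2107} = 14008 \left(- \frac{1}{148}\right) - \frac{32755}{2107} = - \frac{3502}{37} - \frac{32755}{2107} = - \frac{8590649}{77959}$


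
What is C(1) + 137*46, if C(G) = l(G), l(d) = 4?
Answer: 6306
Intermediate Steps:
C(G) = 4
C(1) + 137*46 = 4 + 137*46 = 4 + 6302 = 6306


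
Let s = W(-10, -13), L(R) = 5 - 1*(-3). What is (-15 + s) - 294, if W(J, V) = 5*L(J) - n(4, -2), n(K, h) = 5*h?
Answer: -259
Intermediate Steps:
L(R) = 8 (L(R) = 5 + 3 = 8)
W(J, V) = 50 (W(J, V) = 5*8 - 5*(-2) = 40 - 1*(-10) = 40 + 10 = 50)
s = 50
(-15 + s) - 294 = (-15 + 50) - 294 = 35 - 294 = -259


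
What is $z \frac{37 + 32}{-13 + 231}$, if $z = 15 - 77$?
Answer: $- \frac{2139}{109} \approx -19.624$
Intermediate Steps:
$z = -62$ ($z = 15 - 77 = -62$)
$z \frac{37 + 32}{-13 + 231} = - 62 \frac{37 + 32}{-13 + 231} = - 62 \cdot \frac{69}{218} = - 62 \cdot 69 \cdot \frac{1}{218} = \left(-62\right) \frac{69}{218} = - \frac{2139}{109}$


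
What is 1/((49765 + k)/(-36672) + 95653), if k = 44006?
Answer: 12224/1169231015 ≈ 1.0455e-5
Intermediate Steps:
1/((49765 + k)/(-36672) + 95653) = 1/((49765 + 44006)/(-36672) + 95653) = 1/(93771*(-1/36672) + 95653) = 1/(-31257/12224 + 95653) = 1/(1169231015/12224) = 12224/1169231015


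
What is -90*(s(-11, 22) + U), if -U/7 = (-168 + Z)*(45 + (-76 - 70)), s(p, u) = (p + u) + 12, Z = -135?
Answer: 19277820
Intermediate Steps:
s(p, u) = 12 + p + u
U = -214221 (U = -7*(-168 - 135)*(45 + (-76 - 70)) = -(-2121)*(45 - 146) = -(-2121)*(-101) = -7*30603 = -214221)
-90*(s(-11, 22) + U) = -90*((12 - 11 + 22) - 214221) = -90*(23 - 214221) = -90*(-214198) = 19277820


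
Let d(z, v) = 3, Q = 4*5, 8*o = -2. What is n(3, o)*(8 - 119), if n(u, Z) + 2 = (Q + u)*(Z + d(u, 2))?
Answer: -27195/4 ≈ -6798.8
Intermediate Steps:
o = -¼ (o = (⅛)*(-2) = -¼ ≈ -0.25000)
Q = 20
n(u, Z) = -2 + (3 + Z)*(20 + u) (n(u, Z) = -2 + (20 + u)*(Z + 3) = -2 + (20 + u)*(3 + Z) = -2 + (3 + Z)*(20 + u))
n(3, o)*(8 - 119) = (58 + 3*3 + 20*(-¼) - ¼*3)*(8 - 119) = (58 + 9 - 5 - ¾)*(-111) = (245/4)*(-111) = -27195/4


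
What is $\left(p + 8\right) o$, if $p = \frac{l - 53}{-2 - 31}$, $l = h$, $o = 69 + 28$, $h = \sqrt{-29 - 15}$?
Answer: $\frac{30749}{33} - \frac{194 i \sqrt{11}}{33} \approx 931.79 - 19.498 i$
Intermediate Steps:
$h = 2 i \sqrt{11}$ ($h = \sqrt{-44} = 2 i \sqrt{11} \approx 6.6332 i$)
$o = 97$
$l = 2 i \sqrt{11} \approx 6.6332 i$
$p = \frac{53}{33} - \frac{2 i \sqrt{11}}{33}$ ($p = \frac{2 i \sqrt{11} - 53}{-2 - 31} = \frac{-53 + 2 i \sqrt{11}}{-2 - 31} = \frac{-53 + 2 i \sqrt{11}}{-33} = \left(-53 + 2 i \sqrt{11}\right) \left(- \frac{1}{33}\right) = \frac{53}{33} - \frac{2 i \sqrt{11}}{33} \approx 1.6061 - 0.20101 i$)
$\left(p + 8\right) o = \left(\left(\frac{53}{33} - \frac{2 i \sqrt{11}}{33}\right) + 8\right) 97 = \left(\frac{317}{33} - \frac{2 i \sqrt{11}}{33}\right) 97 = \frac{30749}{33} - \frac{194 i \sqrt{11}}{33}$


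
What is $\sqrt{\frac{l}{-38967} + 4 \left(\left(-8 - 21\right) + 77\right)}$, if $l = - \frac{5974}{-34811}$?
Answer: $\frac{\sqrt{353287409503729688610}}{1356480237} \approx 13.856$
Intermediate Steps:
$l = \frac{5974}{34811}$ ($l = \left(-5974\right) \left(- \frac{1}{34811}\right) = \frac{5974}{34811} \approx 0.17161$)
$\sqrt{\frac{l}{-38967} + 4 \left(\left(-8 - 21\right) + 77\right)} = \sqrt{\frac{5974}{34811 \left(-38967\right)} + 4 \left(\left(-8 - 21\right) + 77\right)} = \sqrt{\frac{5974}{34811} \left(- \frac{1}{38967}\right) + 4 \left(\left(-8 - 21\right) + 77\right)} = \sqrt{- \frac{5974}{1356480237} + 4 \left(-29 + 77\right)} = \sqrt{- \frac{5974}{1356480237} + 4 \cdot 48} = \sqrt{- \frac{5974}{1356480237} + 192} = \sqrt{\frac{260444199530}{1356480237}} = \frac{\sqrt{353287409503729688610}}{1356480237}$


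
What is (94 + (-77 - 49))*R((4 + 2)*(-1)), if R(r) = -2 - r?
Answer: -128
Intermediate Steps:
(94 + (-77 - 49))*R((4 + 2)*(-1)) = (94 + (-77 - 49))*(-2 - (4 + 2)*(-1)) = (94 - 126)*(-2 - 6*(-1)) = -32*(-2 - 1*(-6)) = -32*(-2 + 6) = -32*4 = -128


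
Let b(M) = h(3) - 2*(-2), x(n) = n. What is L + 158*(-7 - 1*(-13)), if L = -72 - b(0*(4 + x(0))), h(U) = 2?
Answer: 870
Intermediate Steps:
b(M) = 6 (b(M) = 2 - 2*(-2) = 2 + 4 = 6)
L = -78 (L = -72 - 1*6 = -72 - 6 = -78)
L + 158*(-7 - 1*(-13)) = -78 + 158*(-7 - 1*(-13)) = -78 + 158*(-7 + 13) = -78 + 158*6 = -78 + 948 = 870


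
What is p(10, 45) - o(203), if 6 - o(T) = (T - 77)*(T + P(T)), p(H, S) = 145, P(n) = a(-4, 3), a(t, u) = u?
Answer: 26095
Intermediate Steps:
P(n) = 3
o(T) = 6 - (-77 + T)*(3 + T) (o(T) = 6 - (T - 77)*(T + 3) = 6 - (-77 + T)*(3 + T))
p(10, 45) - o(203) = 145 - (237 - 1*203**2 + 74*203) = 145 - (237 - 1*41209 + 15022) = 145 - (237 - 41209 + 15022) = 145 - 1*(-25950) = 145 + 25950 = 26095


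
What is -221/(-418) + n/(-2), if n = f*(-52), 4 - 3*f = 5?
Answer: -10205/1254 ≈ -8.1380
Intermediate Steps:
f = -⅓ (f = 4/3 - ⅓*5 = 4/3 - 5/3 = -⅓ ≈ -0.33333)
n = 52/3 (n = -⅓*(-52) = 52/3 ≈ 17.333)
-221/(-418) + n/(-2) = -221/(-418) + (52/3)/(-2) = -221*(-1/418) + (52/3)*(-½) = 221/418 - 26/3 = -10205/1254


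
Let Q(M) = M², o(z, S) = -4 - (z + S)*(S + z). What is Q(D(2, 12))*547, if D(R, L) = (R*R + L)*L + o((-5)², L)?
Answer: 762934267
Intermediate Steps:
o(z, S) = -4 - (S + z)² (o(z, S) = -4 - (S + z)*(S + z) = -4 - (S + z)²)
D(R, L) = -4 - (25 + L)² + L*(L + R²) (D(R, L) = (R*R + L)*L + (-4 - (L + (-5)²)²) = (R² + L)*L + (-4 - (L + 25)²) = (L + R²)*L + (-4 - (25 + L)²) = L*(L + R²) + (-4 - (25 + L)²) = -4 - (25 + L)² + L*(L + R²))
Q(D(2, 12))*547 = (-629 - 50*12 + 12*2²)²*547 = (-629 - 600 + 12*4)²*547 = (-629 - 600 + 48)²*547 = (-1181)²*547 = 1394761*547 = 762934267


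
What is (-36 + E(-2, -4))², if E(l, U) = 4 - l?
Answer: 900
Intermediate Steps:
(-36 + E(-2, -4))² = (-36 + (4 - 1*(-2)))² = (-36 + (4 + 2))² = (-36 + 6)² = (-30)² = 900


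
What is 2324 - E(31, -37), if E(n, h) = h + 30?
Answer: 2331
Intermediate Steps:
E(n, h) = 30 + h
2324 - E(31, -37) = 2324 - (30 - 37) = 2324 - 1*(-7) = 2324 + 7 = 2331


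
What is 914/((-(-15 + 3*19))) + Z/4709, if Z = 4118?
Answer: -2065535/98889 ≈ -20.887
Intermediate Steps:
914/((-(-15 + 3*19))) + Z/4709 = 914/((-(-15 + 3*19))) + 4118/4709 = 914/((-(-15 + 57))) + 4118*(1/4709) = 914/((-1*42)) + 4118/4709 = 914/(-42) + 4118/4709 = 914*(-1/42) + 4118/4709 = -457/21 + 4118/4709 = -2065535/98889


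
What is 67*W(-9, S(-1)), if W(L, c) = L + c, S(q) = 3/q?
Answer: -804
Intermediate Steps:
67*W(-9, S(-1)) = 67*(-9 + 3/(-1)) = 67*(-9 + 3*(-1)) = 67*(-9 - 3) = 67*(-12) = -804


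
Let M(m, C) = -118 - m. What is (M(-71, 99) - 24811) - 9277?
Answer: -34135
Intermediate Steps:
(M(-71, 99) - 24811) - 9277 = ((-118 - 1*(-71)) - 24811) - 9277 = ((-118 + 71) - 24811) - 9277 = (-47 - 24811) - 9277 = -24858 - 9277 = -34135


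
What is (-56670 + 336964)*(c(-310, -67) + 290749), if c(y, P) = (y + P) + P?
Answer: 81370749670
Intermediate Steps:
c(y, P) = y + 2*P (c(y, P) = (P + y) + P = y + 2*P)
(-56670 + 336964)*(c(-310, -67) + 290749) = (-56670 + 336964)*((-310 + 2*(-67)) + 290749) = 280294*((-310 - 134) + 290749) = 280294*(-444 + 290749) = 280294*290305 = 81370749670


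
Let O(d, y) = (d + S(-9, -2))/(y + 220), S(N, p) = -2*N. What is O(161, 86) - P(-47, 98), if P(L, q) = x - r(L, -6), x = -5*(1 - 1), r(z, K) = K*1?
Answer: -1657/306 ≈ -5.4150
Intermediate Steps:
r(z, K) = K
x = 0 (x = -5*0 = 0)
O(d, y) = (18 + d)/(220 + y) (O(d, y) = (d - 2*(-9))/(y + 220) = (d + 18)/(220 + y) = (18 + d)/(220 + y))
P(L, q) = 6 (P(L, q) = 0 - 1*(-6) = 0 + 6 = 6)
O(161, 86) - P(-47, 98) = (18 + 161)/(220 + 86) - 1*6 = 179/306 - 6 = -1657/306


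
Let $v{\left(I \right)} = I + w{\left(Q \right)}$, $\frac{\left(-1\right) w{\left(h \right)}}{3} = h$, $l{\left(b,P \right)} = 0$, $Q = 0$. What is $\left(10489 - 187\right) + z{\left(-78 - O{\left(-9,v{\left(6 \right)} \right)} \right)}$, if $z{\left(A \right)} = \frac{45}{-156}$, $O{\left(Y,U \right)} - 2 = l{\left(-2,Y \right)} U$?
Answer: $\frac{535689}{52} \approx 10302.0$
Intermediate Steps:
$w{\left(h \right)} = - 3 h$
$v{\left(I \right)} = I$ ($v{\left(I \right)} = I - 0 = I + 0 = I$)
$O{\left(Y,U \right)} = 2$ ($O{\left(Y,U \right)} = 2 + 0 U = 2 + 0 = 2$)
$z{\left(A \right)} = - \frac{15}{52}$ ($z{\left(A \right)} = 45 \left(- \frac{1}{156}\right) = - \frac{15}{52}$)
$\left(10489 - 187\right) + z{\left(-78 - O{\left(-9,v{\left(6 \right)} \right)} \right)} = \left(10489 - 187\right) - \frac{15}{52} = 10302 - \frac{15}{52} = \frac{535689}{52}$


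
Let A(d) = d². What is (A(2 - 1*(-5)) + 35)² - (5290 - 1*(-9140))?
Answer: -7374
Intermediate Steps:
(A(2 - 1*(-5)) + 35)² - (5290 - 1*(-9140)) = ((2 - 1*(-5))² + 35)² - (5290 - 1*(-9140)) = ((2 + 5)² + 35)² - (5290 + 9140) = (7² + 35)² - 1*14430 = (49 + 35)² - 14430 = 84² - 14430 = 7056 - 14430 = -7374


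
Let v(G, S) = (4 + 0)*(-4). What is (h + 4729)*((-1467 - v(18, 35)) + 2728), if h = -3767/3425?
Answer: 20678535066/3425 ≈ 6.0375e+6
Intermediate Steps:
v(G, S) = -16 (v(G, S) = 4*(-4) = -16)
h = -3767/3425 (h = -3767*1/3425 = -3767/3425 ≈ -1.0999)
(h + 4729)*((-1467 - v(18, 35)) + 2728) = (-3767/3425 + 4729)*((-1467 - 1*(-16)) + 2728) = 16193058*((-1467 + 16) + 2728)/3425 = 16193058*(-1451 + 2728)/3425 = (16193058/3425)*1277 = 20678535066/3425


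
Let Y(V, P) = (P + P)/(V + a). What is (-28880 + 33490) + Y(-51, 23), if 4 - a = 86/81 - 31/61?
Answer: 541473767/117481 ≈ 4609.0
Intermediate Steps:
a = 17029/4941 (a = 4 - (86/81 - 31/61) = 4 - 1*2735/4941 = 4 - 2735/4941 = 17029/4941 ≈ 3.4465)
Y(V, P) = 2*P/(17029/4941 + V) (Y(V, P) = (P + P)/(V + 17029/4941) = (2*P)/(17029/4941 + V) = 2*P/(17029/4941 + V))
(-28880 + 33490) + Y(-51, 23) = (-28880 + 33490) + 9882*23/(17029 + 4941*(-51)) = 4610 + 9882*23/(17029 - 251991) = 4610 + 9882*23/(-234962) = 4610 + 9882*23*(-1/234962) = 4610 - 113643/117481 = 541473767/117481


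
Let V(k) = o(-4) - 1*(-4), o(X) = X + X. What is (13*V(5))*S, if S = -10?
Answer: 520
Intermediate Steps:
o(X) = 2*X
V(k) = -4 (V(k) = 2*(-4) - 1*(-4) = -8 + 4 = -4)
(13*V(5))*S = (13*(-4))*(-10) = -52*(-10) = 520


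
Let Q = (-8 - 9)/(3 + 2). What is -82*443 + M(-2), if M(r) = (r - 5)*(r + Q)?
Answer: -181441/5 ≈ -36288.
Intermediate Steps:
Q = -17/5 ≈ -3.4000
M(r) = (-5 + r)*(-17/5 + r) (M(r) = (r - 5)*(r - 17/5) = (-5 + r)*(-17/5 + r))
-82*443 + M(-2) = -82*443 + (17 + (-2)**2 - 42/5*(-2)) = -36326 + (17 + 4 + 84/5) = -36326 + 189/5 = -181441/5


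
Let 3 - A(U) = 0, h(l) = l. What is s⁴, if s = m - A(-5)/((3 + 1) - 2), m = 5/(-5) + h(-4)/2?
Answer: 6561/16 ≈ 410.06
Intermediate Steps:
m = -3 (m = 5/(-5) - 4/2 = 5*(-⅕) - 4*½ = -1 - 2 = -3)
A(U) = 3 (A(U) = 3 - 1*0 = 3 + 0 = 3)
s = -9/2 (s = -3 - 3/((3 + 1) - 2) = -3 - 3/(4 - 2) = -3 - 3/2 = -9/2 ≈ -4.5000)
s⁴ = (-9/2)⁴ = 6561/16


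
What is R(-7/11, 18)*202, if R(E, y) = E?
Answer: -1414/11 ≈ -128.55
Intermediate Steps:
R(-7/11, 18)*202 = -7/11*202 = -1414/11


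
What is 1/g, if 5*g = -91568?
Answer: -5/91568 ≈ -5.4604e-5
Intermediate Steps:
g = -91568/5 (g = (⅕)*(-91568) = -91568/5 ≈ -18314.)
1/g = 1/(-91568/5) = -5/91568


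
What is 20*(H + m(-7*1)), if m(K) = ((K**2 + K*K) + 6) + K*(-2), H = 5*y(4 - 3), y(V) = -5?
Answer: 1860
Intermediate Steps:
H = -25 (H = 5*(-5) = -25)
m(K) = 6 - 2*K + 2*K**2 (m(K) = ((K**2 + K**2) + 6) - 2*K = (2*K**2 + 6) - 2*K = (6 + 2*K**2) - 2*K = 6 - 2*K + 2*K**2)
20*(H + m(-7*1)) = 20*(-25 + (6 - (-14) + 2*(-7*1)**2)) = 20*(-25 + (6 - 2*(-7) + 2*(-7)**2)) = 20*(-25 + (6 + 14 + 2*49)) = 20*(-25 + (6 + 14 + 98)) = 20*(-25 + 118) = 20*93 = 1860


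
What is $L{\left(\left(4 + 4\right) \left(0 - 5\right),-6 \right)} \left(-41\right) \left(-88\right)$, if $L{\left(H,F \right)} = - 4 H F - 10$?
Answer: $-3499760$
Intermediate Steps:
$L{\left(H,F \right)} = -10 - 4 F H$ ($L{\left(H,F \right)} = - 4 F H - 10 = -10 - 4 F H$)
$L{\left(\left(4 + 4\right) \left(0 - 5\right),-6 \right)} \left(-41\right) \left(-88\right) = \left(-10 - - 24 \left(4 + 4\right) \left(0 - 5\right)\right) \left(-41\right) \left(-88\right) = \left(-10 - - 24 \cdot 8 \left(-5\right)\right) \left(-41\right) \left(-88\right) = \left(-10 - \left(-24\right) \left(-40\right)\right) \left(-41\right) \left(-88\right) = \left(-10 - 960\right) \left(-41\right) \left(-88\right) = \left(-970\right) \left(-41\right) \left(-88\right) = 39770 \left(-88\right) = -3499760$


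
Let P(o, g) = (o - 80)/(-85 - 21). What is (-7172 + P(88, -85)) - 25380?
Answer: -1725260/53 ≈ -32552.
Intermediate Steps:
P(o, g) = 40/53 - o/106 (P(o, g) = (-80 + o)/(-106) = (-80 + o)*(-1/106) = 40/53 - o/106)
(-7172 + P(88, -85)) - 25380 = (-7172 + (40/53 - 1/106*88)) - 25380 = (-7172 + (40/53 - 44/53)) - 25380 = (-7172 - 4/53) - 25380 = -380120/53 - 25380 = -1725260/53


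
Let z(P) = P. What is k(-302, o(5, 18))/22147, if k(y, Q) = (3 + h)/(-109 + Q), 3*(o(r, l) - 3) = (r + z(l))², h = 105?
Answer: 324/4673017 ≈ 6.9334e-5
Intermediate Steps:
o(r, l) = 3 + (l + r)²/3 (o(r, l) = 3 + (r + l)²/3 = 3 + (l + r)²/3)
k(y, Q) = 108/(-109 + Q) (k(y, Q) = (3 + 105)/(-109 + Q) = 108/(-109 + Q))
k(-302, o(5, 18))/22147 = (108/(-109 + (3 + (18 + 5)²/3)))/22147 = (108/(-109 + (3 + (⅓)*23²)))*(1/22147) = (108/(-109 + (3 + (⅓)*529)))*(1/22147) = (108/(-109 + (3 + 529/3)))*(1/22147) = (108/(-109 + 538/3))*(1/22147) = (108/(211/3))*(1/22147) = (108*(3/211))*(1/22147) = (324/211)*(1/22147) = 324/4673017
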